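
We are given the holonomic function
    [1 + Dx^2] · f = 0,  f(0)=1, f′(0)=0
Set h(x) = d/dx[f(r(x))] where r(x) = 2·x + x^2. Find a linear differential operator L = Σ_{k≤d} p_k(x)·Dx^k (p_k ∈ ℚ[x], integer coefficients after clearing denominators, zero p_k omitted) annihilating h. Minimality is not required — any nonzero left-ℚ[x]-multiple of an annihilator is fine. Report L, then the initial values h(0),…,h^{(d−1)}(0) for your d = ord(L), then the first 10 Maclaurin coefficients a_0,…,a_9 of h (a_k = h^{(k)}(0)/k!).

L = (7 + 16·x + 24·x^2 + 16·x^3 + 4·x^4) + (-3 - 3·x)·Dx + (1 + 2·x + x^2)·Dx^2  (order 2).
h: a_k = 0, -4, -6, 2/3, 20/3, 82/15, 7/15, -719/315, -62/35, -2221/5670, …
ICs: h(0) = 0, h′(0) = -4.

f: a_k = 1, 0, -1/2, 0, 1/24, 0, -1/720, 0, 1/40320, 0, …
f∘r: x↦r, Dx↦Dx/r' in L_f ⇒ L₀.
Differentiate: ansatz ord ≤ ord L₀ ⇒ L.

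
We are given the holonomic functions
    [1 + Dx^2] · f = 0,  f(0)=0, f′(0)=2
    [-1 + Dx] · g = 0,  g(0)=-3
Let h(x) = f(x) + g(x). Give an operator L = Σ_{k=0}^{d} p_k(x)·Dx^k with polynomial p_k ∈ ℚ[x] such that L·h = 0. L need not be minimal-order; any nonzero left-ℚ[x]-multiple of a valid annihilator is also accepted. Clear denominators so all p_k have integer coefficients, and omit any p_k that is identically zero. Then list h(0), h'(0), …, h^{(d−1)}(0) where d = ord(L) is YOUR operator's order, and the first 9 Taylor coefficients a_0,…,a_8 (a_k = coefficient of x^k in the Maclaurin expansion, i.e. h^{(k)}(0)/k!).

L = -1 + Dx - Dx^2 + Dx^3  (order 3).
h: a_k = -3, -1, -3/2, -5/6, -1/8, -1/120, -1/240, -1/1008, -1/13440, …
ICs: h(0) = -3, h′(0) = -1, h′′(0) = -3.

f: a_k = 0, 2, 0, -1/3, 0, 1/60, 0, -1/2520, 0, …
g: a_k = -3, -3, -3/2, -1/2, -1/8, -1/40, -1/240, -1/1680, -1/13440, …
Weyl lclm of L_f,L_g ⇒ L₀ (ord ≤ 3).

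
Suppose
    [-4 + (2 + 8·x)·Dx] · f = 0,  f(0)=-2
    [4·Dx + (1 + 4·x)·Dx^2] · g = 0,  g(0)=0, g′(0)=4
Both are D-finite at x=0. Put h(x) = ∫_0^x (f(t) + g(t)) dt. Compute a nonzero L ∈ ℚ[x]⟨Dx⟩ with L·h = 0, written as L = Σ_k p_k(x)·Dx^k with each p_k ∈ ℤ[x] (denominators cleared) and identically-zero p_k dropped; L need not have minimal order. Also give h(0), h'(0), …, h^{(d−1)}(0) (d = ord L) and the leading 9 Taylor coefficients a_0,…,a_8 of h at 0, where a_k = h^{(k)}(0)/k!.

f: a_k = -2, -4, 4, -8, 20, -56, 168, -528, 1716, …
g: a_k = 0, 4, -8, 64/3, -64, 1024/5, -2048/3, 16384/7, -8192, …
h₀=f+g: left-lcm gives L₀, ord ≤ 3.
h=∫₀ˣh₀: take L = L₀·Dx.
L = 8·Dx^2 + (10 + 40·x)·Dx^3 + (1 + 8·x + 16·x^2)·Dx^4  (order 4).
h: a_k = 0, -2, 0, -4/3, 10/3, -44/5, 124/5, -1544/21, 1586/7, …
ICs: h(0) = 0, h′(0) = -2, h′′(0) = 0, h′′′(0) = -8.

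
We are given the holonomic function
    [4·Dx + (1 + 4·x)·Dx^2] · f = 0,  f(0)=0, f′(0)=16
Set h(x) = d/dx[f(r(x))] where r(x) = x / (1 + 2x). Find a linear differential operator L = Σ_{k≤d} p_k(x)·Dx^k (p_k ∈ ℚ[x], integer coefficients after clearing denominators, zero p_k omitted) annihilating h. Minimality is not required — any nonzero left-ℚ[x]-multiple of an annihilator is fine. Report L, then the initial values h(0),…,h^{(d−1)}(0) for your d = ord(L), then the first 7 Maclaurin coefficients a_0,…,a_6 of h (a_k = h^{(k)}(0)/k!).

f: a_k = 0, 16, -32, 256/3, -256, 4096/5, -8192/3, …
L₀ from L_f via x↦r, Dx↦r'^{-1}Dx.
Differentiate: ansatz ord ≤ ord L₀ ⇒ L.
L = (8 + 24·x) + (1 + 8·x + 12·x^2)·Dx  (order 1).
h: a_k = 16, -128, 832, -5120, 30976, -186368, 1119232, …
ICs: h(0) = 16.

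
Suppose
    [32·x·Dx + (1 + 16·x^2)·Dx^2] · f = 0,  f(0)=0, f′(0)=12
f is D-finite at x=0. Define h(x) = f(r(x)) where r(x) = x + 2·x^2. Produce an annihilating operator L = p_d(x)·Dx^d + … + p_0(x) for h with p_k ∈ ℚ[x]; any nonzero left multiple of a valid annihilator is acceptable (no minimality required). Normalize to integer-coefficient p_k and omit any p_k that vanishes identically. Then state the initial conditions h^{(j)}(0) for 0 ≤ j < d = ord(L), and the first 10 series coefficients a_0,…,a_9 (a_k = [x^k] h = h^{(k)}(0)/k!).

L = (-4 + 32·x + 256·x^2 + 768·x^3 + 768·x^4)·Dx + (1 + 4·x + 16·x^2 + 128·x^3 + 320·x^4 + 256·x^5)·Dx^2  (order 2).
h: a_k = 0, 12, 24, -64, -384, -768/5, 5632, 122880/7, -49152, -1359872/3, …
ICs: h(0) = 0, h′(0) = 12.

f: a_k = 0, 12, 0, -64, 0, 3072/5, 0, -49152/7, 0, 262144/3, …
L₀ from L_f via x↦r, Dx↦r'^{-1}Dx.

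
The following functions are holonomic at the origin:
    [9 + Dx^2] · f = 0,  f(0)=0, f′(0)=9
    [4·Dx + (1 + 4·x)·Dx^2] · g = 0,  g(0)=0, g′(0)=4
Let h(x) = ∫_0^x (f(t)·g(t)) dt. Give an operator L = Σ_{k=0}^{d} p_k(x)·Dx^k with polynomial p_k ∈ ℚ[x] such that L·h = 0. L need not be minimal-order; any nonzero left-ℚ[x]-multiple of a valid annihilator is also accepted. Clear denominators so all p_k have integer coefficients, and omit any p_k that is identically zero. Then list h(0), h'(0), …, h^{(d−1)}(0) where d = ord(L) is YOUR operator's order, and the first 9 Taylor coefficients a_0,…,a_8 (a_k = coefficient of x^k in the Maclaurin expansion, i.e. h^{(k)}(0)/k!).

L = (-2043 - 1296·x + 44064·x^2 + 186624·x^3 + 186624·x^4)·Dx + (72 + 5472·x + 31104·x^2 + 41472·x^3)·Dx^2 + (-182 + 864·x + 12096·x^2 + 41472·x^3 + 41472·x^4)·Dx^3 + (8 + 608·x + 3456·x^2 + 4608·x^3)·Dx^4 + (5 + 112·x + 800·x^2 + 2304·x^3 + 2304·x^4)·Dx^5  (order 5).
h: a_k = 0, 0, 0, 12, -18, 138/5, -78, 3159/14, -26643/40, …
ICs: h(0) = 0, h′(0) = 0, h′′(0) = 0, h′′′(0) = 72, h′′′′(0) = -432.

f: a_k = 0, 9, 0, -27/2, 0, 243/40, 0, -729/560, 0, …
g: a_k = 0, 4, -8, 64/3, -64, 1024/5, -2048/3, 16384/7, -8192, …
h₀=f·g: eliminate ⇒ L₀, order ≤ 2·2.
∫: right-multiply L₀ by Dx.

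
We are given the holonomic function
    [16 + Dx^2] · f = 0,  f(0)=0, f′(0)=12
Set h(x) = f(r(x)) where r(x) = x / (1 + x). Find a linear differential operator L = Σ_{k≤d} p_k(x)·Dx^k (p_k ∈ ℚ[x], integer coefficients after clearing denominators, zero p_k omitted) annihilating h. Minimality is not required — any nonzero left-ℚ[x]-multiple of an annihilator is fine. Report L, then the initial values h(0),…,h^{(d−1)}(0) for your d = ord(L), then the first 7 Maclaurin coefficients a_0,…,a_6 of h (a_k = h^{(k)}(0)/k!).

f: a_k = 0, 12, 0, -32, 0, 128/5, 0, …
L₀ from L_f via x↦r, Dx↦r'^{-1}Dx.
L = 16 + (2 + 6·x + 6·x^2 + 2·x^3)·Dx + (1 + 4·x + 6·x^2 + 4·x^3 + x^4)·Dx^2  (order 2).
h: a_k = 0, 12, -12, -20, 84, -772/5, 180, …
ICs: h(0) = 0, h′(0) = 12.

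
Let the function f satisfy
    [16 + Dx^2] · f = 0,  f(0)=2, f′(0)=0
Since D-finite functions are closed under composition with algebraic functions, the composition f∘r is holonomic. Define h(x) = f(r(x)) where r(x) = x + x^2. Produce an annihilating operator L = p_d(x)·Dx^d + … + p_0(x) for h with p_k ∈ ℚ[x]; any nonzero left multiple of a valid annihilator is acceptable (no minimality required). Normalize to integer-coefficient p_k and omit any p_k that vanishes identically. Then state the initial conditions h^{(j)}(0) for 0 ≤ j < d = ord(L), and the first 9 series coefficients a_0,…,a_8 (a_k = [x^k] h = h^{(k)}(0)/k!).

L = (16 + 96·x + 192·x^2 + 128·x^3) - 2·Dx + (1 + 2·x)·Dx^2  (order 2).
h: a_k = 2, 0, -16, -32, 16/3, 256/3, 5248/45, 256/15, -46016/315, …
ICs: h(0) = 2, h′(0) = 0.

f: a_k = 2, 0, -16, 0, 64/3, 0, -512/45, 0, 1024/315, …
Substitute x→r, Dx→(1/r')Dx; clear ⇒ L₀.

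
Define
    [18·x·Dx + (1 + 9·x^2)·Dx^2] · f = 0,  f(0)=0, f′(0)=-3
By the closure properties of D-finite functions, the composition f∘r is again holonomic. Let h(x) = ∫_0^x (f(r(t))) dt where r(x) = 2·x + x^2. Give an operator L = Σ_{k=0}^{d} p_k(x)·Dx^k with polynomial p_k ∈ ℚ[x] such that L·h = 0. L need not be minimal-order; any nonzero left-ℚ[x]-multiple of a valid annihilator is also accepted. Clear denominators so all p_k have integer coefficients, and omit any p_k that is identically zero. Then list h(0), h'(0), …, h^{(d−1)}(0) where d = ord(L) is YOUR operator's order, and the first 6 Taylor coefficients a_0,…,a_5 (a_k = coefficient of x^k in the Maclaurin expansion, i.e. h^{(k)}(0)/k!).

f: a_k = 0, -3, 0, 9, 0, -243/5, …
Change of var in L_f (x↦r) gives L₀.
∫: right-multiply L₀ by Dx.
L = (-1 + 72·x + 144·x^2 + 108·x^3 + 27·x^4)·Dx^2 + (1 + x + 36·x^2 + 72·x^3 + 45·x^4 + 9·x^5)·Dx^3  (order 3).
h: a_k = 0, 0, -3, -1, 18, 108/5, …
ICs: h(0) = 0, h′(0) = 0, h′′(0) = -6.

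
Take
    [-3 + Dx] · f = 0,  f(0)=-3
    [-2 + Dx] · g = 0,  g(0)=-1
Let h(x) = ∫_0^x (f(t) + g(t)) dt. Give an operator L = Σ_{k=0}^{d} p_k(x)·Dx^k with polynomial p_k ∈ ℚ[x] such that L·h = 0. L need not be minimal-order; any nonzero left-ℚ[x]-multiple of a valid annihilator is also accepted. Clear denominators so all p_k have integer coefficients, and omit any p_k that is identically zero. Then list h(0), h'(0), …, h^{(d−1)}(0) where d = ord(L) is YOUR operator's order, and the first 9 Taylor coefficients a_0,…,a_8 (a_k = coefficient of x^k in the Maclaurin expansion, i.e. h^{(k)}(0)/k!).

L = 6·Dx - 5·Dx^2 + Dx^3  (order 3).
h: a_k = 0, -4, -11/2, -31/6, -89/24, -259/120, -761/720, -2251/5040, -6689/40320, …
ICs: h(0) = 0, h′(0) = -4, h′′(0) = -11.

f: a_k = -3, -9, -27/2, -27/2, -81/8, -243/40, -243/80, -729/560, -2187/4480, …
g: a_k = -1, -2, -2, -4/3, -2/3, -4/15, -4/45, -8/315, -2/315, …
L₀ := lclm(L_f,L_g); ord L₀ ≤ 1+1.
h=∫h₀ ⇒ L = L₀·Dx.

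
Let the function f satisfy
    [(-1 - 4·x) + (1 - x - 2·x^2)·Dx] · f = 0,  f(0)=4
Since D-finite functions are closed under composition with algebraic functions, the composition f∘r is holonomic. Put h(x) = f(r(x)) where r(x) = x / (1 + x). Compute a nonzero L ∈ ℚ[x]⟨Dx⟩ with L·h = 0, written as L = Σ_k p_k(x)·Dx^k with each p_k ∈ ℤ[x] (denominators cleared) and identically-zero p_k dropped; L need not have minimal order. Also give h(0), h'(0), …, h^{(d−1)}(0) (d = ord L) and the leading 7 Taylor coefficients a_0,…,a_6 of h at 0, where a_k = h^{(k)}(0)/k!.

L = (1 + 5·x) + (-1 - 2·x + x^2 + 2·x^3)·Dx  (order 1).
h: a_k = 4, 4, 8, 0, 16, -16, 48, …
ICs: h(0) = 4.

f: a_k = 4, 4, 12, 20, 44, 84, 172, …
f∘r: x↦r, Dx↦Dx/r' in L_f ⇒ L₀.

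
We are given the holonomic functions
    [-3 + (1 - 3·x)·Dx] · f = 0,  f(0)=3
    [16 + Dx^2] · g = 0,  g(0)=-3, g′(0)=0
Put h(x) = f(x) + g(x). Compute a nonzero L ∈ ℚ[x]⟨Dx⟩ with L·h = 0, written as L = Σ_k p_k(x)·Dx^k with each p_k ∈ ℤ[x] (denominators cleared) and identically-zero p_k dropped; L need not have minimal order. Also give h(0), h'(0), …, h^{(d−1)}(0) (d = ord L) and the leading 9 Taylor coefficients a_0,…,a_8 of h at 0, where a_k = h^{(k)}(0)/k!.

L = (1680 - 2304·x + 3456·x^2) + (-272 + 1584·x - 3456·x^2 + 3456·x^3)·Dx + (105 - 144·x + 216·x^2)·Dx^2 + (-17 + 99·x - 216·x^2 + 216·x^3)·Dx^3  (order 3).
h: a_k = 0, 9, 51, 81, 211, 729, 33061/15, 6561, 2066203/105, …
ICs: h(0) = 0, h′(0) = 9, h′′(0) = 102.

f: a_k = 3, 9, 27, 81, 243, 729, 2187, 6561, 19683, …
g: a_k = -3, 0, 24, 0, -32, 0, 256/15, 0, -512/105, …
h₀=f+g: left-lcm gives L₀, ord ≤ 3.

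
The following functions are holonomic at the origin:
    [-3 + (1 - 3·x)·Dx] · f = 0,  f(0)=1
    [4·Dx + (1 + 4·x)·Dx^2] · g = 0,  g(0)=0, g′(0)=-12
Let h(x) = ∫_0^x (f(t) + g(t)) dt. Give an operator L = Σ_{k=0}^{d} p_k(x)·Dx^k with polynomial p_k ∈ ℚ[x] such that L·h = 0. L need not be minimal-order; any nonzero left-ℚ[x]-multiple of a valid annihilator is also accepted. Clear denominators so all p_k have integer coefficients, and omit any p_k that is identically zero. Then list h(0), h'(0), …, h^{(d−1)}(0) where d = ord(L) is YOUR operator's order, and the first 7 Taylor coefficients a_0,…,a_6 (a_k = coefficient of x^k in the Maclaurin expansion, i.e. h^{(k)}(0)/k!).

L = (204 + 144·x)·Dx^2 + (11 + 312·x + 288·x^2)·Dx^3 + (-5 - 11·x + 54·x^2 + 72·x^3)·Dx^4  (order 4).
h: a_k = 0, 1, -9/2, 11, -37/4, 273/5, -619/10, …
ICs: h(0) = 0, h′(0) = 1, h′′(0) = -9, h′′′(0) = 66.

f: a_k = 1, 3, 9, 27, 81, 243, 729, …
g: a_k = 0, -12, 24, -64, 192, -3072/5, 2048, …
h₀=f+g: left-lcm gives L₀, ord ≤ 3.
h=∫₀ˣh₀: take L = L₀·Dx.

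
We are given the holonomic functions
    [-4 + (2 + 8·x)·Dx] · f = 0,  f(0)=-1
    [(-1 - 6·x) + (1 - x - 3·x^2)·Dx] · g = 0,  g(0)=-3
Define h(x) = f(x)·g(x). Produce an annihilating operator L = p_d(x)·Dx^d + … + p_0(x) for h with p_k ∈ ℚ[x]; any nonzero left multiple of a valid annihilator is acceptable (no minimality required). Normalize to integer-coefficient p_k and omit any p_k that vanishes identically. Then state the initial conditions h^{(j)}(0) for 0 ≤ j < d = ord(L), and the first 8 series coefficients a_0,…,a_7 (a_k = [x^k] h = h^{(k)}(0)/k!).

f: a_k = -1, -2, 2, -4, 10, -28, 84, -264, …
g: a_k = -3, -3, -12, -21, -57, -120, -291, -651, …
h₀=f·g: eliminate ⇒ L₀, order ≤ 1·1.
L = (3 + 8·x + 18·x^2) + (-1 - 3·x + 7·x^2 + 12·x^3)·Dx  (order 1).
h: a_k = 3, 9, 12, 51, 57, 294, 213, 1887, …
ICs: h(0) = 3.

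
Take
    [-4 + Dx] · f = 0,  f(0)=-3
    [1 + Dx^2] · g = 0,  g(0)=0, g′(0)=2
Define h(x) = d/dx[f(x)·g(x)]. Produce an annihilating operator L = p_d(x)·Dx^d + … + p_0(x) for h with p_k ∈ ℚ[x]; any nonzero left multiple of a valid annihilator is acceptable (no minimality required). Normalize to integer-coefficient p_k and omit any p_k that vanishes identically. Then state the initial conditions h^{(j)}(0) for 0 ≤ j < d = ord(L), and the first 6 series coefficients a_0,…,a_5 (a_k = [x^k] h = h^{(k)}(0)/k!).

f: a_k = -3, -12, -24, -32, -32, -128/5, …
g: a_k = 0, 2, 0, -1/3, 0, 1/60, …
h₀=f·g: eliminate ⇒ L₀, order ≤ 1·2.
Derive L from L₀ (diff closure).
L = 17 - 8·Dx + Dx^2  (order 2).
h: a_k = -6, -48, -141, -240, -1121/4, -1222/5, …
ICs: h(0) = -6, h′(0) = -48.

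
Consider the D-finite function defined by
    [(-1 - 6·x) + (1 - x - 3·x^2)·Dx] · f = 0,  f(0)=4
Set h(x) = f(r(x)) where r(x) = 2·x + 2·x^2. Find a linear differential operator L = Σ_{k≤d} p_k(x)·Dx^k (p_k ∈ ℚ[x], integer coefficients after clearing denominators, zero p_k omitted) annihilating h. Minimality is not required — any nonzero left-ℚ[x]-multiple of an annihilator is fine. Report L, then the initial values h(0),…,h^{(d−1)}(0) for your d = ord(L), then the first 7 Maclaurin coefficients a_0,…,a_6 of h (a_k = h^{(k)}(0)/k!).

f: a_k = 4, 4, 16, 28, 76, 160, 388, …
Substitute x→r, Dx→(1/r')Dx; clear ⇒ L₀.
L = (2 + 28·x + 72·x^2 + 48·x^3) + (-1 + 2·x + 14·x^2 + 24·x^3 + 12·x^4)·Dx  (order 1).
h: a_k = 4, 8, 72, 352, 1952, 10656, 57952, …
ICs: h(0) = 4.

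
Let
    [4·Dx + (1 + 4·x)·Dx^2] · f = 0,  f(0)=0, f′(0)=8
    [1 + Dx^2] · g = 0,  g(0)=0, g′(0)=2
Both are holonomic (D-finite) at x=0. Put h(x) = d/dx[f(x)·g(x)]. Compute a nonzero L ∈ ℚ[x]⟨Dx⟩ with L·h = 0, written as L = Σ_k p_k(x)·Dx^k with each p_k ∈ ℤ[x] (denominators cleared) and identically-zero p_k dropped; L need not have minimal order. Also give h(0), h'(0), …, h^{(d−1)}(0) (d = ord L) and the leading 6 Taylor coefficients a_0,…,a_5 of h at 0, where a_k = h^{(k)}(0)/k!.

f: a_k = 0, 8, -16, 128/3, -128, 2048/5, …
g: a_k = 0, 2, 0, -1/3, 0, 1/60, …
h₀=f·g: eliminate ⇒ L₀, order ≤ 2·2.
h₀' ⇒ L via d/dx closure of L₀.
L = (-12355 - 1064·x - 6288·x^2 - 16128·x^3 - 13568·x^4 + 6144·x^5 + 4096·x^6) + (-3384 - 15968·x - 14080·x^2 - 15360·x^3 + 10240·x^4 + 8192·x^5)·Dx + (-12502 - 2384·x - 10016·x^2 - 19968·x^3 - 14848·x^4 + 12288·x^5 + 8192·x^6)·Dx^2 + (-3384 - 15968·x - 14080·x^2 - 15360·x^3 + 10240·x^4 + 8192·x^5)·Dx^3 + (-147 - 1320·x - 3728·x^2 - 3840·x^3 - 1280·x^4 + 6144·x^5 + 4096·x^6)·Dx^4  (order 4).
h: a_k = 0, 32, -96, 992/3, -3760/3, 14492/3, …
ICs: h(0) = 0, h′(0) = 32, h′′(0) = -192, h′′′(0) = 1984.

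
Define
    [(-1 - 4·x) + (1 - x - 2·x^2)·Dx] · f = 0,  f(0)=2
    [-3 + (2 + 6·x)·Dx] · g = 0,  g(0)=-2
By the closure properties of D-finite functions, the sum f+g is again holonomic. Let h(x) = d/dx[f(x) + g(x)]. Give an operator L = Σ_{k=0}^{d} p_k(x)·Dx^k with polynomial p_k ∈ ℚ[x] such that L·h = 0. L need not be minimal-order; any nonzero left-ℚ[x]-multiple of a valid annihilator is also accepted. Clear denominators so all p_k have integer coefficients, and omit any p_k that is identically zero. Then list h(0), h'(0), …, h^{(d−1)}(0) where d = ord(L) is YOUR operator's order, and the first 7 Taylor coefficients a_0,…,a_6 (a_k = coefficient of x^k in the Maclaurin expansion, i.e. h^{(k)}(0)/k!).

L = (-114 - 522·x - 1152·x^2 - 816·x^3 - 720·x^4) + (-31 - 414·x - 1803·x^2 - 3208·x^3 - 3084·x^4 - 2160·x^5)·Dx + (10 + 66·x + 110·x^2 - 74·x^3 - 456·x^4 - 808·x^5 - 480·x^6)·Dx^2  (order 2).
h: a_k = -1, 33/2, 159/8, 1813/16, 18375/128, 178023/256, 713363/1024, …
ICs: h(0) = -1, h′(0) = 33/2.

f: a_k = 2, 2, 6, 10, 22, 42, 86, …
g: a_k = -2, -3, 9/4, -27/8, 405/64, -1701/128, 15309/512, …
h₀=f+g: left-lcm gives L₀, ord ≤ 2.
Derive L from L₀ (diff closure).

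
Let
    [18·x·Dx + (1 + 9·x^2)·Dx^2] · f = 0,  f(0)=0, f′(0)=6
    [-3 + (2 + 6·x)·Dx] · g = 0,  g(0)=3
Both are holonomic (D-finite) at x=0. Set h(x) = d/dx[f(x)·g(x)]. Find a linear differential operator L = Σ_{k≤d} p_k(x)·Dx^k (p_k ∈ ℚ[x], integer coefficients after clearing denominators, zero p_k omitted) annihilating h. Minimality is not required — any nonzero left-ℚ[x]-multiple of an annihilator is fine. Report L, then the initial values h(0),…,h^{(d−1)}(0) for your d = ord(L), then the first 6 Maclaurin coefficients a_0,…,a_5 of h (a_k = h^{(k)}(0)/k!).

f: a_k = 0, 6, 0, -18, 0, 486/5, …
g: a_k = 3, 9/2, -27/8, 81/16, -1215/128, 5103/256, …
L₀ := L_f ⊗_s L_g (sym. prod.), ord ≤ 2.
Differentiate: ansatz ord ≤ ord L₀ ⇒ L.
L = (15 + 360·x + 54·x^2 - 1944·x^3 - 729·x^4) + (28 + 252·x + 648·x^2 - 1512·x^3 - 6804·x^4 - 2916·x^5)·Dx + (4 + 8·x - 36·x^2 - 144·x^3 - 756·x^4 - 1944·x^5 - 972·x^6)·Dx^2  (order 2).
h: a_k = 18, 54, -891/4, -405/2, 94527/64, 894483/320, …
ICs: h(0) = 18, h′(0) = 54.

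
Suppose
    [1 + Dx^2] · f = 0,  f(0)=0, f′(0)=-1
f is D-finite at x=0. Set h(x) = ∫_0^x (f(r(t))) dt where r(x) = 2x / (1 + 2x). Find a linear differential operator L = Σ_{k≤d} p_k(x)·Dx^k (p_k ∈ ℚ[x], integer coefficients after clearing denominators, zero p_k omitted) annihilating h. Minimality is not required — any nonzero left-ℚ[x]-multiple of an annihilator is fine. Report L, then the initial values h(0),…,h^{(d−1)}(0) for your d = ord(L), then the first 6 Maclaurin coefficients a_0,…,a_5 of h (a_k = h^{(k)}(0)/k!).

L = 4·Dx + (4 + 24·x + 48·x^2 + 32·x^3)·Dx^2 + (1 + 8·x + 24·x^2 + 32·x^3 + 16·x^4)·Dx^3  (order 3).
h: a_k = 0, 0, -1, 4/3, -5/3, 8/5, …
ICs: h(0) = 0, h′(0) = 0, h′′(0) = -2.

f: a_k = 0, -1, 0, 1/6, 0, -1/120, …
h₀=f(r): pull back L_f along r ⇒ L₀.
h=∫h₀ ⇒ L = L₀·Dx.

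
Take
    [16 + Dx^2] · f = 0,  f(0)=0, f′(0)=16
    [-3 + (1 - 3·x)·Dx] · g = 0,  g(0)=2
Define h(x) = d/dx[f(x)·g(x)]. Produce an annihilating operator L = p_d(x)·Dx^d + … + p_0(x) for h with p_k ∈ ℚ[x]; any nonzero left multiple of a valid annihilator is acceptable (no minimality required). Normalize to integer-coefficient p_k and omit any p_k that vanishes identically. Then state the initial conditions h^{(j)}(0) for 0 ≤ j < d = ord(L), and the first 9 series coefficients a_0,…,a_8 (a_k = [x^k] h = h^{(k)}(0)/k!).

L = (-2 - 96·x + 144·x^2) + (-6 + 18·x)·Dx + (1 - 6·x + 9·x^2)·Dx^2  (order 2).
h: a_k = 32, 192, 608, 2432, 28384/3, 170304/5, 5356384/45, 42851072/105, 433883488/315, …
ICs: h(0) = 32, h′(0) = 192.

f: a_k = 0, 16, 0, -128/3, 0, 512/15, 0, -4096/315, 0, …
g: a_k = 2, 6, 18, 54, 162, 486, 1458, 4374, 13122, …
Sym-product of L_f,L_g gives L₀ (≤ ord 2).
h₀' ⇒ L via d/dx closure of L₀.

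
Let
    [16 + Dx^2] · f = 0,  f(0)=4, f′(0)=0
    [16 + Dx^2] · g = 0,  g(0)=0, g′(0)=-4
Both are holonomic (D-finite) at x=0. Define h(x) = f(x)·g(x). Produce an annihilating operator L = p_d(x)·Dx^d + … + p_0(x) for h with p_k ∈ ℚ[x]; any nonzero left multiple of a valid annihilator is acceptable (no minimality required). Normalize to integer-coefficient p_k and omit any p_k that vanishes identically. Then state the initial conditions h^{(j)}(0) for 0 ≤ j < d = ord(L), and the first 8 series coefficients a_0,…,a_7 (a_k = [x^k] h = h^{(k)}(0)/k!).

f: a_k = 4, 0, -32, 0, 128/3, 0, -1024/45, 0, …
g: a_k = 0, -4, 0, 32/3, 0, -128/15, 0, 1024/315, …
h₀=f·g: eliminate ⇒ L₀, order ≤ 2·2.
L = 64·Dx + Dx^3  (order 3).
h: a_k = 0, -16, 0, 512/3, 0, -8192/15, 0, 262144/315, …
ICs: h(0) = 0, h′(0) = -16, h′′(0) = 0.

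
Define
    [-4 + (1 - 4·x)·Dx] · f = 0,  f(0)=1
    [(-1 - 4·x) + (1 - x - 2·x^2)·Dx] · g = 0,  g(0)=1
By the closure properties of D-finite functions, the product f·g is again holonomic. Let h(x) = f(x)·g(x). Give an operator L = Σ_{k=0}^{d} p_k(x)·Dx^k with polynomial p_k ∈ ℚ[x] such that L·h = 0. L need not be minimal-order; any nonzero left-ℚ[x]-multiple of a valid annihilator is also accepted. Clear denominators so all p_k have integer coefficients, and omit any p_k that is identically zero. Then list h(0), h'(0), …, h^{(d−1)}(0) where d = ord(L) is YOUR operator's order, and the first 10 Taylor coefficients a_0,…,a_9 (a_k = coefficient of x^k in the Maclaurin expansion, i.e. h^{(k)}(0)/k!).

L = (-5 + 4·x + 24·x^2) + (1 - 5·x + 2·x^2 + 8·x^3)·Dx  (order 1).
h: a_k = 1, 5, 23, 97, 399, 1617, 6511, 26129, 104687, 419089, …
ICs: h(0) = 1.

f: a_k = 1, 4, 16, 64, 256, 1024, 4096, 16384, 65536, 262144, …
g: a_k = 1, 1, 3, 5, 11, 21, 43, 85, 171, 341, …
Sym-product of L_f,L_g gives L₀ (≤ ord 1).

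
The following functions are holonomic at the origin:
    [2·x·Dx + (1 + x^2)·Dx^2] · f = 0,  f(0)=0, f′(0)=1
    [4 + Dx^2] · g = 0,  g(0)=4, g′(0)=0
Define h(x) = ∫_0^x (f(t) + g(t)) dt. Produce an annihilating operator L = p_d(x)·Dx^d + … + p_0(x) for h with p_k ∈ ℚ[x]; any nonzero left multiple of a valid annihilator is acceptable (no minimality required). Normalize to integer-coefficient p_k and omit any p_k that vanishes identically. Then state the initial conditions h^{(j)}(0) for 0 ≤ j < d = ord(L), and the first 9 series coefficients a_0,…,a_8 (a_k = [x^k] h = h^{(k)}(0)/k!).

L = (-32·x + 80·x^3 + 16·x^5)·Dx^2 + (4 + 32·x^2 + 36·x^4 + 8·x^6)·Dx^3 + (-8·x + 20·x^3 + 4·x^5)·Dx^4 + (1 + 8·x^2 + 9·x^4 + 2·x^6)·Dx^5  (order 5).
h: a_k = 0, 4, 1/2, -8/3, -1/12, 8/15, 1/30, -16/315, -1/56, …
ICs: h(0) = 0, h′(0) = 4, h′′(0) = 1, h′′′(0) = -16, h′′′′(0) = -2.

f: a_k = 0, 1, 0, -1/3, 0, 1/5, 0, -1/7, 0, …
g: a_k = 4, 0, -8, 0, 8/3, 0, -16/45, 0, 8/315, …
h₀=f+g: left-lcm gives L₀, ord ≤ 4.
h=∫h₀ ⇒ L = L₀·Dx.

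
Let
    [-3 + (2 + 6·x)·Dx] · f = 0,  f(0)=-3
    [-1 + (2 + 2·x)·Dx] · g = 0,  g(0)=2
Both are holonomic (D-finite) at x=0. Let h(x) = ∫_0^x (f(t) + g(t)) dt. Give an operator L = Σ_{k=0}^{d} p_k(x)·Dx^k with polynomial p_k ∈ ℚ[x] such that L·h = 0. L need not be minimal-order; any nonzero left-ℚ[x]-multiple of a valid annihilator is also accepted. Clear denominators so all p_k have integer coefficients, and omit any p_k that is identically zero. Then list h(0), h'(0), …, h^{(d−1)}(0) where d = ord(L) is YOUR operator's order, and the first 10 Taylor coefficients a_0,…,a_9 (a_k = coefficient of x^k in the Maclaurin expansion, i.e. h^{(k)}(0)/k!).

L = -3·Dx + (8 + 12·x)·Dx^2 + (4 + 16·x + 12·x^2)·Dx^3  (order 3).
h: a_k = 0, -1, -7/4, 25/24, -79/64, 241/128, -5089/1536, 6555/1024, -216447/16384, 2814383/98304, …
ICs: h(0) = 0, h′(0) = -1, h′′(0) = -7/2.

f: a_k = -3, -9/2, 27/8, -81/16, 1215/128, -5103/256, 45927/1024, -216513/2048, 8444007/32768, -42220035/65536, …
g: a_k = 2, 1, -1/4, 1/8, -5/64, 7/128, -21/512, 33/1024, -429/16384, 715/32768, …
Weyl lclm of L_f,L_g ⇒ L₀ (ord ≤ 2).
∫: right-multiply L₀ by Dx.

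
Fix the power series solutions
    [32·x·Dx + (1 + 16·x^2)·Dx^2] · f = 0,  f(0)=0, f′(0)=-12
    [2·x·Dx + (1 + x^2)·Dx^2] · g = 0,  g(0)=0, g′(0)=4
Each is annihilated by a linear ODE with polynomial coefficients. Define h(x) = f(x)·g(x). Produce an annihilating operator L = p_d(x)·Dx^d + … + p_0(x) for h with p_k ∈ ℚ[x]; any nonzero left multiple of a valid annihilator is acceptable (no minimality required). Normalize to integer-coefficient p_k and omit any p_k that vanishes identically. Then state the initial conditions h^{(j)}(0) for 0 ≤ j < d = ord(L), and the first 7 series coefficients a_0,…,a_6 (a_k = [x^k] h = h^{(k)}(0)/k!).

f: a_k = 0, -12, 0, 64, 0, -3072/5, 0, …
g: a_k = 0, 4, 0, -4/3, 0, 4/5, 0, …
Sym-product of L_f,L_g gives L₀ (≤ ord 4).
L = (-384·x - 10880·x^3 - 16384·x^5 + 34816·x^7 + 98304·x^9)·Dx + (-68 - 3916·x^2 - 19584·x^4 - 14336·x^6 + 121856·x^8 + 147456·x^10)·Dx^2 + (-136·x - 2632·x^3 - 6528·x^5 + 16448·x^7 + 69632·x^9 + 49152·x^11)·Dx^3 + (-1 - 34·x^2 - 305·x^4 + 4880·x^8 + 8704·x^10 + 4096·x^12)·Dx^4  (order 4).
h: a_k = 0, 0, -48, 0, 272, 0, -38288/15, …
ICs: h(0) = 0, h′(0) = 0, h′′(0) = -96, h′′′(0) = 0.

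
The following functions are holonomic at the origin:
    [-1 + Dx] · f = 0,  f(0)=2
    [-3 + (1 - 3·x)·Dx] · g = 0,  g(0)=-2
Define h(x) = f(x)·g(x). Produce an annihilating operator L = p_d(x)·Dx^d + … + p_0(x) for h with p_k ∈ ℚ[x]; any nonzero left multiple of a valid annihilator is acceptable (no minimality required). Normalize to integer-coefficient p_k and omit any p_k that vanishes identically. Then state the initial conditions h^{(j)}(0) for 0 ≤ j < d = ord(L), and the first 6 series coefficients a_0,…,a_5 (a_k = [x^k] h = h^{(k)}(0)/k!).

f: a_k = 2, 2, 1, 1/3, 1/12, 1/60, …
g: a_k = -2, -6, -18, -54, -162, -486, …
Product ⇒ symmetric product L₀, ord ≤ 1.
L = (4 - 3·x) + (-1 + 3·x)·Dx  (order 1).
h: a_k = -4, -16, -50, -452/3, -2713/6, -20348/15, …
ICs: h(0) = -4.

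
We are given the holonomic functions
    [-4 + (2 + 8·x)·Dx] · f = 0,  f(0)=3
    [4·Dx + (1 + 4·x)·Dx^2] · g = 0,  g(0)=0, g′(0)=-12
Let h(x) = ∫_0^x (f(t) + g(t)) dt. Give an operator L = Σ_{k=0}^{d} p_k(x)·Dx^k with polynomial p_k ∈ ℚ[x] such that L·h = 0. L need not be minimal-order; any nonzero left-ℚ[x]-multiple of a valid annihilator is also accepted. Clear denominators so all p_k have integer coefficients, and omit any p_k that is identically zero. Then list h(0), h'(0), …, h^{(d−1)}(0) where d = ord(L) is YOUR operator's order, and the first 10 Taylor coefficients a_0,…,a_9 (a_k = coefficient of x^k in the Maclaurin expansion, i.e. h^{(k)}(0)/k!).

L = 8·Dx^2 + (10 + 40·x)·Dx^3 + (1 + 8·x + 16·x^2)·Dx^4  (order 4).
h: a_k = 0, 3, -3, 6, -13, 162/5, -442/5, 1796/7, -5451/7, 7334/3, …
ICs: h(0) = 0, h′(0) = 3, h′′(0) = -6, h′′′(0) = 36.

f: a_k = 3, 6, -6, 12, -30, 84, -252, 792, -2574, 8580, …
g: a_k = 0, -12, 24, -64, 192, -3072/5, 2048, -49152/7, 24576, -262144/3, …
L₀ := lclm(L_f,L_g); ord L₀ ≤ 1+2.
h=∫₀ˣh₀: take L = L₀·Dx.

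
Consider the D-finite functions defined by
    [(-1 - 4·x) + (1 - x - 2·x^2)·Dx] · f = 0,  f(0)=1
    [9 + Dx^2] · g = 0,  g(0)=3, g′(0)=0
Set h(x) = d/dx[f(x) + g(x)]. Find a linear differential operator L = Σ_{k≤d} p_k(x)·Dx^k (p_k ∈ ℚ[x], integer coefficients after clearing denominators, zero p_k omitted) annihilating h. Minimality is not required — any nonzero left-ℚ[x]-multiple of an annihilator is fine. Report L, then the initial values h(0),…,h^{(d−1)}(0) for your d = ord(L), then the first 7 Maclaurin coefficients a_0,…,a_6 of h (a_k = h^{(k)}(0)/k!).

f: a_k = 1, 1, 3, 5, 11, 21, 43, …
g: a_k = 3, 0, -27/2, 0, 81/8, 0, -243/80, …
Sum ⇒ L₀ = lclm(L_f,L_g) in ℚ(x)⟨Dx⟩.
Differentiate: ansatz ord ≤ ord L₀ ⇒ L.
L = (954 + 3600·x + 8154·x^2 + 4140·x^3 + 5760·x^4 + 3888·x^5 + 2592·x^6) + (-117 - 369·x + 585·x^2 + 747·x^3 + 90·x^4 + 828·x^5 + 1512·x^6 + 864·x^7)·Dx + (106 + 400·x + 906·x^2 + 460·x^3 + 640·x^4 + 432·x^5 + 288·x^6)·Dx^2 + (-13 - 41·x + 65·x^2 + 83·x^3 + 10·x^4 + 92·x^5 + 168·x^6 + 96·x^7)·Dx^3  (order 3).
h: a_k = 1, -21, 15, 169/2, 105, 9591/40, 595, …
ICs: h(0) = 1, h′(0) = -21, h′′(0) = 30.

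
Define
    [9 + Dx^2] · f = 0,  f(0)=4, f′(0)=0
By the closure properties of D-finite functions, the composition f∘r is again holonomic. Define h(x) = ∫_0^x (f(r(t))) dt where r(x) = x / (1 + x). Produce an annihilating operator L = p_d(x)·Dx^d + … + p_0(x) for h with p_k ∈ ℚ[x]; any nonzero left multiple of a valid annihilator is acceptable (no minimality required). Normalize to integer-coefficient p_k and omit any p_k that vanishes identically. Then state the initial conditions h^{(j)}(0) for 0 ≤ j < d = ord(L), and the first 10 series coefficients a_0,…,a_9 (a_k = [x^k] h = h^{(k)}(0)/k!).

f: a_k = 4, 0, -18, 0, 27/2, 0, -81/20, 0, 729/1120, 0, …
L₀ from L_f via x↦r, Dx↦r'^{-1}Dx.
Integrate: L := L₀·Dx.
L = 9·Dx + (2 + 6·x + 6·x^2 + 2·x^3)·Dx^2 + (1 + 4·x + 6·x^2 + 4·x^3 + x^4)·Dx^3  (order 3).
h: a_k = 0, 4, 0, -6, 9, -81/10, 3, 117/20, -1377/80, 32617/1120, …
ICs: h(0) = 0, h′(0) = 4, h′′(0) = 0.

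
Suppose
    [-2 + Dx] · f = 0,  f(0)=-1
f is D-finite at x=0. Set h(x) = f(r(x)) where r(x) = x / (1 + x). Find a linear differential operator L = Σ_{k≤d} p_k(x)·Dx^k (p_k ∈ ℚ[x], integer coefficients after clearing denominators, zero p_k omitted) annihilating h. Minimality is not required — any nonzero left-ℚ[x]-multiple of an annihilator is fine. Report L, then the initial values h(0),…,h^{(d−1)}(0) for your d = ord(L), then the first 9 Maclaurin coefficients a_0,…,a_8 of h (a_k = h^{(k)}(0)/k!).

f: a_k = -1, -2, -2, -4/3, -2/3, -4/15, -4/45, -8/315, -2/315, …
f∘r: x↦r, Dx↦Dx/r' in L_f ⇒ L₀.
L = -2 + (1 + 2·x + x^2)·Dx  (order 1).
h: a_k = -1, -2, 0, 2/3, -2/3, 2/5, -4/45, -10/63, 32/105, …
ICs: h(0) = -1.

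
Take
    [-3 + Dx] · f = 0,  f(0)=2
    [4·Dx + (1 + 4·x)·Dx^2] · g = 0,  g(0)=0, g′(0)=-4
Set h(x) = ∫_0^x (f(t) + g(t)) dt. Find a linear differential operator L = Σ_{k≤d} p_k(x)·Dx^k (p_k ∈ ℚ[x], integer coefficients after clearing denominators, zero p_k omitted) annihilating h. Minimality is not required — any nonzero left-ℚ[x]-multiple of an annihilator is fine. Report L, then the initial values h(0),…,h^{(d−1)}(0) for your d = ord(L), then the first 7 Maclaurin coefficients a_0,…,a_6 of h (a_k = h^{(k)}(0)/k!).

L = (-132 - 144·x)·Dx^2 + (23 - 72·x - 144·x^2)·Dx^3 + (7 + 40·x + 48·x^2)·Dx^4  (order 4).
h: a_k = 0, 2, 1, 17/3, -37/12, 283/20, -803/24, …
ICs: h(0) = 0, h′(0) = 2, h′′(0) = 2, h′′′(0) = 34.

f: a_k = 2, 6, 9, 9, 27/4, 81/20, 81/40, …
g: a_k = 0, -4, 8, -64/3, 64, -1024/5, 2048/3, …
Weyl lclm of L_f,L_g ⇒ L₀ (ord ≤ 3).
∫: right-multiply L₀ by Dx.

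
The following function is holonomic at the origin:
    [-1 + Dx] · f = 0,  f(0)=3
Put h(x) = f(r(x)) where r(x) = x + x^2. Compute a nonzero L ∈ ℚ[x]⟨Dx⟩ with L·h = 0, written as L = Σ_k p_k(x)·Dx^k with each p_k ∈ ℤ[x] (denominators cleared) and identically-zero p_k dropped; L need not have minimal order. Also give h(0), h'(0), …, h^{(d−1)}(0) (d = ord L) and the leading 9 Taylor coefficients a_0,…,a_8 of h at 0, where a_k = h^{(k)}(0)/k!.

f: a_k = 3, 3, 3/2, 1/2, 1/8, 1/40, 1/240, 1/1680, 1/13440, …
f∘r: x↦r, Dx↦Dx/r' in L_f ⇒ L₀.
L = (-1 - 2·x) + Dx  (order 1).
h: a_k = 3, 3, 9/2, 7/2, 25/8, 81/40, 331/240, 1303/1680, 1979/4480, …
ICs: h(0) = 3.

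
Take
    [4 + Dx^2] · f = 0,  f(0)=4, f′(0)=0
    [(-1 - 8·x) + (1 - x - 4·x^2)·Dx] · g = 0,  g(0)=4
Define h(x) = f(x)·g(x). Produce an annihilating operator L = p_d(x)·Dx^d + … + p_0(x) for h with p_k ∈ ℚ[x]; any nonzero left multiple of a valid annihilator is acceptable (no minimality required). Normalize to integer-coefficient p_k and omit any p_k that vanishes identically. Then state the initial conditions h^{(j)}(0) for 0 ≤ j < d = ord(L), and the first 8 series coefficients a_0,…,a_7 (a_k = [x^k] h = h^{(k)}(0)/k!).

f: a_k = 4, 0, -8, 0, 8/3, 0, -16/45, 0, …
g: a_k = 4, 4, 20, 36, 116, 260, 724, 1764, …
Sym-product of L_f,L_g gives L₀ (≤ ord 2).
L = (4 + 4·x + 16·x^2) + (2 + 16·x)·Dx + (-1 + x + 4·x^2)·Dx^2  (order 2).
h: a_k = 16, 16, 48, 112, 944/3, 2288/3, 90896/45, 228176/45, …
ICs: h(0) = 16, h′(0) = 16.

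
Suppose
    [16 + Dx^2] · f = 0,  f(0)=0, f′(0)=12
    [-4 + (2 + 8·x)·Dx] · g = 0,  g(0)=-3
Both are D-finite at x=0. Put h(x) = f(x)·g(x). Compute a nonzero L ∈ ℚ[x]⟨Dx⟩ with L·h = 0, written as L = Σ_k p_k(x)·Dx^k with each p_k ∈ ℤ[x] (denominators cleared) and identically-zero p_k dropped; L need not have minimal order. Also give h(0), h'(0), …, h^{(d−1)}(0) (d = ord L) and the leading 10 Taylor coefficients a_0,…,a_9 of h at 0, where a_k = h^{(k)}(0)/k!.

L = (28 + 128·x + 256·x^2) + (-4 - 16·x)·Dx + (1 + 8·x + 16·x^2)·Dx^2  (order 2).
h: a_k = 0, -36, -72, 168, 48, 456/5, -3888/5, 15728/7, -247264/35, 1482200/63, …
ICs: h(0) = 0, h′(0) = -36.

f: a_k = 0, 12, 0, -32, 0, 128/5, 0, -1024/105, 0, 2048/945, …
g: a_k = -3, -6, 6, -12, 30, -84, 252, -792, 2574, -8580, …
h₀=f·g: eliminate ⇒ L₀, order ≤ 2·1.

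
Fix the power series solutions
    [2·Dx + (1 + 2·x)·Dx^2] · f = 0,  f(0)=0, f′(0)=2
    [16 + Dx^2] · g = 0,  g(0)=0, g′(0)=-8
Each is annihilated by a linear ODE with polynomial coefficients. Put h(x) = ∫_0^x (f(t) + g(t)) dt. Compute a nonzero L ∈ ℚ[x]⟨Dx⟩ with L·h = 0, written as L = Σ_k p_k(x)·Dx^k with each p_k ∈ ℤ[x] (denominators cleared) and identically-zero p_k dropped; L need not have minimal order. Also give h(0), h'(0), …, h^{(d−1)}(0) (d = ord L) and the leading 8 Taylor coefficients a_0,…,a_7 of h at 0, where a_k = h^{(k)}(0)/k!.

L = (160 + 256·x + 256·x^2)·Dx^2 + (48 + 224·x + 384·x^2 + 256·x^3)·Dx^3 + (10 + 16·x + 16·x^2)·Dx^4 + (3 + 14·x + 24·x^2 + 16·x^3)·Dx^5  (order 5).
h: a_k = 0, 0, -3, -2/3, 6, -4/5, -16/9, -32/21, …
ICs: h(0) = 0, h′(0) = 0, h′′(0) = -6, h′′′(0) = -4, h′′′′(0) = 144.

f: a_k = 0, 2, -2, 8/3, -4, 32/5, -32/3, 128/7, …
g: a_k = 0, -8, 0, 64/3, 0, -256/15, 0, 2048/315, …
Weyl lclm of L_f,L_g ⇒ L₀ (ord ≤ 4).
h=∫₀ˣh₀: take L = L₀·Dx.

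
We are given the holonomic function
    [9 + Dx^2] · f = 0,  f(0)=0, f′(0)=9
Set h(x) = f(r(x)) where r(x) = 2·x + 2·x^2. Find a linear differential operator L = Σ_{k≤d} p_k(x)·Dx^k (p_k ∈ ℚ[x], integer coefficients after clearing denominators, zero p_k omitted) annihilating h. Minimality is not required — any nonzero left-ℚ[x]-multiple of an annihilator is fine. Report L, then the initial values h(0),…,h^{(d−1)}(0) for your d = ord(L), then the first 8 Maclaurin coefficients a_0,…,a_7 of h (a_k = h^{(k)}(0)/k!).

L = (36 + 216·x + 432·x^2 + 288·x^3) - 2·Dx + (1 + 2·x)·Dx^2  (order 2).
h: a_k = 0, 18, 18, -108, -324, -648/5, 864, 62208/35, …
ICs: h(0) = 0, h′(0) = 18.

f: a_k = 0, 9, 0, -27/2, 0, 243/40, 0, -729/560, …
L₀ from L_f via x↦r, Dx↦r'^{-1}Dx.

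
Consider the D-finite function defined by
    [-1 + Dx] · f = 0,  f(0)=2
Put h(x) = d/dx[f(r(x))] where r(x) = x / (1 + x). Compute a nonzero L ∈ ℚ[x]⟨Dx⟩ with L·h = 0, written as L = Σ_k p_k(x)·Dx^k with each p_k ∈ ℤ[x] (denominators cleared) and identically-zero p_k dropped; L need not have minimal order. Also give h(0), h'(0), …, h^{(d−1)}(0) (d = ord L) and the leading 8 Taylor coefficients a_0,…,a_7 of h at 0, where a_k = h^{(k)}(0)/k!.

f: a_k = 2, 2, 1, 1/3, 1/12, 1/60, 1/360, 1/2520, …
Change of var in L_f (x↦r) gives L₀.
Derive L from L₀ (diff closure).
L = (-1 - 2·x) + (-1 - 2·x - x^2)·Dx  (order 1).
h: a_k = 2, -2, 1, 1/3, -19/12, 151/60, -1091/360, 7841/2520, …
ICs: h(0) = 2.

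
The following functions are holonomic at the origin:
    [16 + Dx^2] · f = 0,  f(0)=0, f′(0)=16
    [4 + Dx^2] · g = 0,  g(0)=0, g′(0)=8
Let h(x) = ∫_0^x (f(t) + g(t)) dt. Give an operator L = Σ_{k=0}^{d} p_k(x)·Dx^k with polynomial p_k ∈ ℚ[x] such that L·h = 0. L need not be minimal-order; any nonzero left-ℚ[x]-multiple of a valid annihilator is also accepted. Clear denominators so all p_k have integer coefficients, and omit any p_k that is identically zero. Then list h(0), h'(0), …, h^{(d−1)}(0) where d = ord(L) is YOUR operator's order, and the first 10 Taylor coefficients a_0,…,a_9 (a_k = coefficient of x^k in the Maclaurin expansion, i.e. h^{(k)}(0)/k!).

L = 64·Dx + 20·Dx^3 + Dx^5  (order 5).
h: a_k = 0, 0, 12, 0, -12, 0, 88/15, 0, -172/105, 0, …
ICs: h(0) = 0, h′(0) = 0, h′′(0) = 24, h′′′(0) = 0, h′′′′(0) = -288.

f: a_k = 0, 16, 0, -128/3, 0, 512/15, 0, -4096/315, 0, 8192/2835, …
g: a_k = 0, 8, 0, -16/3, 0, 16/15, 0, -32/315, 0, 16/2835, …
Weyl lclm of L_f,L_g ⇒ L₀ (ord ≤ 4).
Integrate: L := L₀·Dx.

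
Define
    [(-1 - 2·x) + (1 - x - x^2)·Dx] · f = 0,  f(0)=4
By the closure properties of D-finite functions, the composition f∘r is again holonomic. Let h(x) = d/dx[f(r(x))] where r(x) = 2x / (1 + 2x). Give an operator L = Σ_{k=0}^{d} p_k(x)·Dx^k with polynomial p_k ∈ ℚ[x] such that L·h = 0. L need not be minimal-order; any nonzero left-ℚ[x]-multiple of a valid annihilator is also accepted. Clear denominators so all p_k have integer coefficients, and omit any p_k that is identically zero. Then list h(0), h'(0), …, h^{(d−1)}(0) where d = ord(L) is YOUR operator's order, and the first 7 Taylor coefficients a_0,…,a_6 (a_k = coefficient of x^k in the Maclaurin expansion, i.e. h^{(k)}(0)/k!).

f: a_k = 4, 4, 8, 12, 20, 32, 52, …
f∘r: x↦r, Dx↦Dx/r' in L_f ⇒ L₀.
h₀' ⇒ L via d/dx closure of L₀.
L = (4 + 24·x + 96·x^2 + 96·x^3) + (-1 - 10·x - 24·x^2 + 8·x^3 + 48·x^4)·Dx  (order 1).
h: a_k = 8, 32, 0, 256, -640, 3072, -10752, …
ICs: h(0) = 8.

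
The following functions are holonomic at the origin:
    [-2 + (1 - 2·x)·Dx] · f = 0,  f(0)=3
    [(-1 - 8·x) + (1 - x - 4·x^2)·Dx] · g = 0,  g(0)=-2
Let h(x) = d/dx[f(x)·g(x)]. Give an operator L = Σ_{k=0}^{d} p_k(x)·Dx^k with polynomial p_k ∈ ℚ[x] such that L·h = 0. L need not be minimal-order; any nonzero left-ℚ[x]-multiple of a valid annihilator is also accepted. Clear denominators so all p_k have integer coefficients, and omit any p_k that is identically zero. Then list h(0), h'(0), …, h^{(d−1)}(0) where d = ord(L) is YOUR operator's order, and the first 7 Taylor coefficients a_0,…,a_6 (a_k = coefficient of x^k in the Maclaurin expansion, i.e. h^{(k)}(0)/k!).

L = (22 - 12·x - 120·x^2 - 256·x^3 + 768·x^4) + (-3 + 5·x + 42·x^2 - 88·x^3 - 80·x^4 + 192·x^5)·Dx  (order 1).
h: a_k = -18, -132, -558, -2184, -7410, -24300, -75222, …
ICs: h(0) = -18.

f: a_k = 3, 6, 12, 24, 48, 96, 192, …
g: a_k = -2, -2, -10, -18, -58, -130, -362, …
Product ⇒ symmetric product L₀, ord ≤ 1.
Derive L from L₀ (diff closure).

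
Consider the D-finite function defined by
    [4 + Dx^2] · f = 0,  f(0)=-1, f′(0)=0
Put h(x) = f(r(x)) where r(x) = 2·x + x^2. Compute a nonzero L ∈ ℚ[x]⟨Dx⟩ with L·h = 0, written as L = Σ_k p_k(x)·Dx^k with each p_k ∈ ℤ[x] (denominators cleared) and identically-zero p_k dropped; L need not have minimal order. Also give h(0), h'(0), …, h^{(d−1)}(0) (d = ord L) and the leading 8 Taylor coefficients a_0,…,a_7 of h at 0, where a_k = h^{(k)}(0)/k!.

f: a_k = -1, 0, 2, 0, -2/3, 0, 4/45, 0, …
Substitute x→r, Dx→(1/r')Dx; clear ⇒ L₀.
L = (16 + 48·x + 48·x^2 + 16·x^3) - Dx + (1 + x)·Dx^2  (order 2).
h: a_k = -1, 0, 8, 8, -26/3, -64/3, -464/45, 176/15, …
ICs: h(0) = -1, h′(0) = 0.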